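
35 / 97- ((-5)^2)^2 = -624.64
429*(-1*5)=-2145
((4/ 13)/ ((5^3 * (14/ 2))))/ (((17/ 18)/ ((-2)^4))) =1152/ 193375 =0.01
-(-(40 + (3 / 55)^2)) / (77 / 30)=103722 / 6655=15.59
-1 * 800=-800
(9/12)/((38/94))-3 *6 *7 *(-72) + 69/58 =20001399/2204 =9075.04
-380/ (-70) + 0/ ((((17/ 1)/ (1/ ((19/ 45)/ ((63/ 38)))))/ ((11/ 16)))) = 38/ 7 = 5.43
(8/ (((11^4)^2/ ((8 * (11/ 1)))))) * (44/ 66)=128/ 58461513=0.00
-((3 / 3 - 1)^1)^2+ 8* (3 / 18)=4 / 3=1.33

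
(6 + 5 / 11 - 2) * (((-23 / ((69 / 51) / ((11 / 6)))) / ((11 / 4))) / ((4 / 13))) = -10829 / 66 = -164.08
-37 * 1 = -37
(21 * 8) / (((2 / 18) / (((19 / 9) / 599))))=3192 / 599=5.33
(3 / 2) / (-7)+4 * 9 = 501 / 14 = 35.79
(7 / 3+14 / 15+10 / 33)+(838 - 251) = 590.57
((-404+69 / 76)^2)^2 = 26400805011.50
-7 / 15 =-0.47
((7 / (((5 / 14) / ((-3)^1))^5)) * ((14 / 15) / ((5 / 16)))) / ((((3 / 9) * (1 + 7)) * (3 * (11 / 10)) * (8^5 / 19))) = -1267432677 / 22000000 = -57.61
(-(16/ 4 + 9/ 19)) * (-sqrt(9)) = 255/ 19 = 13.42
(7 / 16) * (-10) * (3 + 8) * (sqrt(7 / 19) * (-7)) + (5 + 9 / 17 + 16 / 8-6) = 26 / 17 + 2695 * sqrt(133) / 152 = 206.00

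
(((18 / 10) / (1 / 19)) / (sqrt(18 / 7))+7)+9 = 16+57 * sqrt(14) / 10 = 37.33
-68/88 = -17/22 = -0.77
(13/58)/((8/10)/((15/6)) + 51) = 0.00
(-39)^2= 1521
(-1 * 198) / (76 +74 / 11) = -1089 / 455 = -2.39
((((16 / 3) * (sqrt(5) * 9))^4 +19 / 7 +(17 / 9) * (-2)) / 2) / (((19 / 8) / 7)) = 33443020532 / 171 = 195573219.49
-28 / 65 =-0.43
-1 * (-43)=43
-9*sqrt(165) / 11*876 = -7884*sqrt(165) / 11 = -9206.53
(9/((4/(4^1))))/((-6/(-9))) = 27/2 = 13.50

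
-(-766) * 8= 6128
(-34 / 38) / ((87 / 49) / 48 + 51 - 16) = -13328 / 521911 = -0.03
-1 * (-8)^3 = 512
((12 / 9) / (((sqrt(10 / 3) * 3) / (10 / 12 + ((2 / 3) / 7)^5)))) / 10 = 6806899 * sqrt(30) / 1837845450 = 0.02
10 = 10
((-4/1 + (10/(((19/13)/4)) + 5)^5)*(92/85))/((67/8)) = 64752023449264544/14101383805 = 4591891.43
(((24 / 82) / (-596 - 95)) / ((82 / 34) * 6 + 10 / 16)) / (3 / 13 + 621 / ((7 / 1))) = -24752 / 78462619507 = -0.00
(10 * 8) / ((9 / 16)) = 1280 / 9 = 142.22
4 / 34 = 2 / 17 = 0.12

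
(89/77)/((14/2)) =89/539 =0.17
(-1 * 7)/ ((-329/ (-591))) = -591/ 47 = -12.57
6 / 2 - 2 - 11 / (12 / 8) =-19 / 3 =-6.33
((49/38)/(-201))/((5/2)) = -49/19095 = -0.00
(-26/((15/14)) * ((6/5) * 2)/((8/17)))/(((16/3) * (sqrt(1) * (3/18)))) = -13923/100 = -139.23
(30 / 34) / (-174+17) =-15 / 2669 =-0.01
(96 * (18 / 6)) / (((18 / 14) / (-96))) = -21504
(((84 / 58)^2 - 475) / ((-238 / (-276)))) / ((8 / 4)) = -27442059 / 100079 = -274.20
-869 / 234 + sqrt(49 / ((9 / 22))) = -869 / 234 + 7*sqrt(22) / 3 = 7.23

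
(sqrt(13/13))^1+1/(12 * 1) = 1.08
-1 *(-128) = 128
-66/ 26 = -33/ 13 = -2.54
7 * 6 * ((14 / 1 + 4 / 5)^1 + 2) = 3528 / 5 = 705.60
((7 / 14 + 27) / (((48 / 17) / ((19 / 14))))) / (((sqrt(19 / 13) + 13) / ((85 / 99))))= 23199475 / 26345088 - 137275 * sqrt(247) / 26345088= 0.80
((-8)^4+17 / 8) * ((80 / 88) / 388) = 163925 / 17072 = 9.60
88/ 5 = 17.60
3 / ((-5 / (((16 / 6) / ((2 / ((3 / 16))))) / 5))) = -0.03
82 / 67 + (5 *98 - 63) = 28691 / 67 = 428.22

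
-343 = -343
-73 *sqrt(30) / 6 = -66.64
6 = 6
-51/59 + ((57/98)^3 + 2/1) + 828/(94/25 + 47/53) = 61377856196207/341900229496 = 179.52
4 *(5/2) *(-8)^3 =-5120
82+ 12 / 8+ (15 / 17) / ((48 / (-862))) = 9201 / 136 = 67.65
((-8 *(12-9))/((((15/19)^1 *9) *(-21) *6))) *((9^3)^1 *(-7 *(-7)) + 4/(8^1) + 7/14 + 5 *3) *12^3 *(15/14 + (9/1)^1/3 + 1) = 6170779264/735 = 8395618.05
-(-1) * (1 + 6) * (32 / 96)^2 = 7 / 9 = 0.78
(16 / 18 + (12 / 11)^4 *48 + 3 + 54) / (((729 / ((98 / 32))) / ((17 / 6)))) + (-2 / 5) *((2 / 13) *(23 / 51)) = 14983952944201 / 10190002474080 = 1.47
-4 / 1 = -4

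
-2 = -2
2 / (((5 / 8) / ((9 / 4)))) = 36 / 5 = 7.20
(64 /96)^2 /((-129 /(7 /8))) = -7 /2322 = -0.00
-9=-9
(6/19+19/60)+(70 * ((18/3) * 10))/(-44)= -1189069/12540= -94.82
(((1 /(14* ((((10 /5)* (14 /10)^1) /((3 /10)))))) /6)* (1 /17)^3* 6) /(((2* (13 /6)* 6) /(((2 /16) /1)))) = 3 /400586368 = 0.00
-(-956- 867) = 1823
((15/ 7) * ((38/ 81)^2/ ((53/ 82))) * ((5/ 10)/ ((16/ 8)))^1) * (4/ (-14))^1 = -296020/ 5679639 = -0.05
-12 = -12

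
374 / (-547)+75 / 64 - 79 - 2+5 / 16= -80.20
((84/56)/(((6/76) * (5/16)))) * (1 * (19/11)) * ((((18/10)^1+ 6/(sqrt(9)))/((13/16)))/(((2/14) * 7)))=1755904/3575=491.16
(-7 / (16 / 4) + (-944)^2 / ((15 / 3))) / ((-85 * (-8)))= 209677 / 800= 262.10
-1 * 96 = -96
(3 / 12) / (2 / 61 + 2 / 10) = 305 / 284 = 1.07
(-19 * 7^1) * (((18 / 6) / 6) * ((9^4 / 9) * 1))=-96957 / 2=-48478.50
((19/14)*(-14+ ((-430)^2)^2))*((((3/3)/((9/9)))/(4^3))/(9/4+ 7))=324786094867/4144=78375022.89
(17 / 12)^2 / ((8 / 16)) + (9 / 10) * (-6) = -499 / 360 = -1.39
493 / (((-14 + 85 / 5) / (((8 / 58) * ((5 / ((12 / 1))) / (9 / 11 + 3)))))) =935 / 378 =2.47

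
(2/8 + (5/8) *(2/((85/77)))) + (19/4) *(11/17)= 303/68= 4.46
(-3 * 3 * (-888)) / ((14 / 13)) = 51948 / 7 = 7421.14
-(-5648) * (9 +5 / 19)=994048 / 19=52318.32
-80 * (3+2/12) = -760/3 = -253.33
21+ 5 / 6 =131 / 6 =21.83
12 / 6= 2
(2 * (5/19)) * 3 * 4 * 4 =480/19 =25.26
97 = 97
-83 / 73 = -1.14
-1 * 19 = -19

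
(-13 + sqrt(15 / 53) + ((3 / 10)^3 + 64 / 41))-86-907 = -41180893 / 41000 + sqrt(795) / 53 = -1003.88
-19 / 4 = -4.75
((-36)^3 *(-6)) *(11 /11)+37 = 279973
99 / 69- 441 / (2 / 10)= -50682 / 23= -2203.57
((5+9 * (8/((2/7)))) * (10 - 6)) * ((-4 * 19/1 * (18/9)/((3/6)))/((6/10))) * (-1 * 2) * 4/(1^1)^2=12500480/3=4166826.67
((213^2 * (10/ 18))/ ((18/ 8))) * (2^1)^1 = 201640/ 9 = 22404.44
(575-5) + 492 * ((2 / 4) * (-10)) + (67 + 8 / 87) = -158593 / 87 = -1822.91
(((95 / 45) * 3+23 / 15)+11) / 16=283 / 240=1.18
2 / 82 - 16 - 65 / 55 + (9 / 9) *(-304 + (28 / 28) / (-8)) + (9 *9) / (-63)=-8146781 / 25256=-322.57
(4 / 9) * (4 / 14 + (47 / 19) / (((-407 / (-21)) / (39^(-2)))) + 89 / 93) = 469926616 / 850776927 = 0.55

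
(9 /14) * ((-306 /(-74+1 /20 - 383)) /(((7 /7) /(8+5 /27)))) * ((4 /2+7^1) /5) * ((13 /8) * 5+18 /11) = 6702777 /108262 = 61.91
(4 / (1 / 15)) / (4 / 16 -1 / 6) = 720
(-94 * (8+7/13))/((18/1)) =-1739/39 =-44.59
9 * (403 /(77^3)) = 3627 /456533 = 0.01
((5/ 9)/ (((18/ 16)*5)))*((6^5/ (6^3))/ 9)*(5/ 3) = 160/ 243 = 0.66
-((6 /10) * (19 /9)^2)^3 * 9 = -47045881 /273375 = -172.09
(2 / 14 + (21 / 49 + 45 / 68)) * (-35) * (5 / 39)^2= -73375 / 103428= -0.71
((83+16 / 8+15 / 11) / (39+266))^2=36100 / 450241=0.08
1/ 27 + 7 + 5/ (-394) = 74725/ 10638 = 7.02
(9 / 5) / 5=9 / 25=0.36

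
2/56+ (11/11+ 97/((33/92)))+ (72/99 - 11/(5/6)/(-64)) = 10067663/36960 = 272.39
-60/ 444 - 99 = -3668/ 37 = -99.14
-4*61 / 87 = -2.80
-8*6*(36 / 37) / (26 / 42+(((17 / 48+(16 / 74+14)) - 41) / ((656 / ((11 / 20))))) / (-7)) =-2539192320 / 33829283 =-75.06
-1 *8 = -8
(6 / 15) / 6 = 1 / 15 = 0.07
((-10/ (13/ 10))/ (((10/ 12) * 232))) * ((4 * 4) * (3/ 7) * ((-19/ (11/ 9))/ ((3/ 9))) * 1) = 369360/ 29029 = 12.72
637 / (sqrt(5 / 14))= 637* sqrt(70) / 5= 1065.90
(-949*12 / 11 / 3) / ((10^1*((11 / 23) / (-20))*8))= 21827 / 121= 180.39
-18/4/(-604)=9/1208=0.01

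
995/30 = 199/6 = 33.17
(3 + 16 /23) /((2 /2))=85 /23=3.70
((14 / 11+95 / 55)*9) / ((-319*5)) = -27 / 1595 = -0.02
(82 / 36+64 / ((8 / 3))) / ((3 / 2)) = 473 / 27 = 17.52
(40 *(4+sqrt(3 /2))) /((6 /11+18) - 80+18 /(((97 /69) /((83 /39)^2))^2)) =29560349390 *sqrt(6) /185329078137+236482795120 /185329078137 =1.67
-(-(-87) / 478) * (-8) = 1.46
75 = 75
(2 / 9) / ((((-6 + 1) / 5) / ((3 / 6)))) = -1 / 9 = -0.11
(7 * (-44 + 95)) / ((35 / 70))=714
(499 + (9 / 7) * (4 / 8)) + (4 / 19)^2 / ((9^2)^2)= 16567804619 / 33159294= 499.64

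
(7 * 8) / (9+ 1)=28 / 5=5.60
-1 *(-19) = 19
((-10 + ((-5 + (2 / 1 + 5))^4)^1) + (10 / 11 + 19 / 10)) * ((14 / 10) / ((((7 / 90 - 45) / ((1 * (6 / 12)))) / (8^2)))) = -1953504 / 222365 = -8.79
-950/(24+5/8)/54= -3800/5319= -0.71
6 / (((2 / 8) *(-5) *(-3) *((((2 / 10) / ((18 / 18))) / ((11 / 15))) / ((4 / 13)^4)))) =22528 / 428415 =0.05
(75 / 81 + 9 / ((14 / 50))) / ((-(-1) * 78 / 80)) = 250000 / 7371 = 33.92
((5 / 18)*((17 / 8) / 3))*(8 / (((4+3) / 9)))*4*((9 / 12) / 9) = 85 / 126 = 0.67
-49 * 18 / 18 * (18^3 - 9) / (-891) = 31703 / 99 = 320.23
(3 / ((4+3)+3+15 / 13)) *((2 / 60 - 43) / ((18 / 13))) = -217841 / 26100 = -8.35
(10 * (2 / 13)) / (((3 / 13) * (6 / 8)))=80 / 9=8.89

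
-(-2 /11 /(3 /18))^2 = -144 /121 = -1.19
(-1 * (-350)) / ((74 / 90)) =15750 / 37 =425.68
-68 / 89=-0.76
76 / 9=8.44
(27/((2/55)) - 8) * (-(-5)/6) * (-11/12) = -80795/144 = -561.08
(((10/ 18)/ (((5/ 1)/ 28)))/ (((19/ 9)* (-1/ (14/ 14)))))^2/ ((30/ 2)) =784/ 5415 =0.14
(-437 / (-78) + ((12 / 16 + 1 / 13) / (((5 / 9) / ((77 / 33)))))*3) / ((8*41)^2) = 12497 / 83915520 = 0.00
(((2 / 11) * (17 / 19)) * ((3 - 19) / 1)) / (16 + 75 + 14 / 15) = -8160 / 288211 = -0.03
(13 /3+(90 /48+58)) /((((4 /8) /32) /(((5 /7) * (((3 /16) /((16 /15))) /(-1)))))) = -115575 /224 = -515.96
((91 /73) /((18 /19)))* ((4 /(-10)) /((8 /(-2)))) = 1729 /13140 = 0.13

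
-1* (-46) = 46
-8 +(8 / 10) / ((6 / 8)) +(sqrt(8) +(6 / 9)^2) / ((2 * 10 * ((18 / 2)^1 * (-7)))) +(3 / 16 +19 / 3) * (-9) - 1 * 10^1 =-75.62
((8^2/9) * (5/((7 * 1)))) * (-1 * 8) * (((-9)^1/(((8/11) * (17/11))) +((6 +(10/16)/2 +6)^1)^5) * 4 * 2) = -25219575177305/274176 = -91983161.10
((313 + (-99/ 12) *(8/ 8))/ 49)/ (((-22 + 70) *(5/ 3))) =1219/ 15680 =0.08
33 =33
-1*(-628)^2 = -394384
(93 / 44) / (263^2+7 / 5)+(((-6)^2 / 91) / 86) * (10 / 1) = 0.05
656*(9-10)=-656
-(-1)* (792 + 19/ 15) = 11899/ 15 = 793.27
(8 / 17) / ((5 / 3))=24 / 85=0.28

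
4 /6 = 2 /3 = 0.67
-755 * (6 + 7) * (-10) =98150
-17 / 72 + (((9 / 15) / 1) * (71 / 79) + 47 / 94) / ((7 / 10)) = 49711 / 39816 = 1.25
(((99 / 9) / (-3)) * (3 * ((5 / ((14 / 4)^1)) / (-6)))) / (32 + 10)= 55 / 882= 0.06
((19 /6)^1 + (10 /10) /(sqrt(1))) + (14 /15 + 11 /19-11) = -1011 /190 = -5.32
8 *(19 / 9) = 152 / 9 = 16.89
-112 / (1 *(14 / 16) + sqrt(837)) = 6272 / 53519-21504 *sqrt(93) / 53519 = -3.76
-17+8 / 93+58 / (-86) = -70336 / 3999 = -17.59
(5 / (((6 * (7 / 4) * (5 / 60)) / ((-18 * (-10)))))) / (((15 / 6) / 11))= 31680 / 7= 4525.71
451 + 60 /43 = 19453 /43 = 452.40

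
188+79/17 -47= 2476/17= 145.65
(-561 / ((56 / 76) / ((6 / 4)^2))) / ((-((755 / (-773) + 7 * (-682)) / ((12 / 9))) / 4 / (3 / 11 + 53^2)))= -8169438132 / 1519847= -5375.17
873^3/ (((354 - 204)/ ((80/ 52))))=443559078/ 65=6823985.82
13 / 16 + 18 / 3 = 109 / 16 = 6.81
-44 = -44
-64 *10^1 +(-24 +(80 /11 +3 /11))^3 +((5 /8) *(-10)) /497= -13481816303 /2646028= -5095.11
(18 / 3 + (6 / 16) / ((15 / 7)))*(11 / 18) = 2717 / 720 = 3.77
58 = 58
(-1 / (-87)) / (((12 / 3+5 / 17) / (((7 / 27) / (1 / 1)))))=119 / 171477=0.00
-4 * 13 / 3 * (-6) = 104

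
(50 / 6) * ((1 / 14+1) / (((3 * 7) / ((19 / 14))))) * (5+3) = 4750 / 1029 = 4.62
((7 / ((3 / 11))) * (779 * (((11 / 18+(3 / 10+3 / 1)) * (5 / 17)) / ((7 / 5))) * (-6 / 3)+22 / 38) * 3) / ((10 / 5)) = -286417769 / 5814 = -49263.46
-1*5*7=-35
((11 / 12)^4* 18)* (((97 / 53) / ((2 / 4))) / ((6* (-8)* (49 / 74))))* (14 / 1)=-52546549 / 2564352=-20.49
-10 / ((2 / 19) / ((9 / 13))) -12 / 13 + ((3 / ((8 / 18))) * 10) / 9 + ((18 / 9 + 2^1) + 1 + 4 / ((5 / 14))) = -5589 / 130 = -42.99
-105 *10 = -1050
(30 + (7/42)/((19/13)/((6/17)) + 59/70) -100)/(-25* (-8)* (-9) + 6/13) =1767935/45471252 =0.04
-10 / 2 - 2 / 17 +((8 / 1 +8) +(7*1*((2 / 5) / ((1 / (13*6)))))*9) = 168001 / 85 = 1976.48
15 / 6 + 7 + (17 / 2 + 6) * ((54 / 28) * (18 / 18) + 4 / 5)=6869 / 140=49.06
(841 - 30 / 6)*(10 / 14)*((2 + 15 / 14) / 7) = 89870 / 343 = 262.01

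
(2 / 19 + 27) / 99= 515 / 1881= 0.27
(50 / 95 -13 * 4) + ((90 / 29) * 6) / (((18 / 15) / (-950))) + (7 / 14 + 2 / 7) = -14792.07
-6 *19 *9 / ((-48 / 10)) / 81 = 95 / 36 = 2.64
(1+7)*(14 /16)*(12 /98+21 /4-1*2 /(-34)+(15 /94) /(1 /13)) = 1175429 /22372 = 52.54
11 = 11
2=2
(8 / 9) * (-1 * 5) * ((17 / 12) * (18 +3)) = -1190 / 9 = -132.22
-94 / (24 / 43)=-2021 / 12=-168.42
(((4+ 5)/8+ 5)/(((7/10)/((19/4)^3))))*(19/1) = 4561235/256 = 17817.32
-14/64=-7/32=-0.22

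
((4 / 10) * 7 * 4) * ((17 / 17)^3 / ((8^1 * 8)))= 0.18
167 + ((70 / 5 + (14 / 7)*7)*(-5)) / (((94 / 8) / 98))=-47031 / 47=-1000.66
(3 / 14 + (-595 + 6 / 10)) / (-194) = 41593 / 13580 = 3.06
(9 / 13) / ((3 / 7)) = 21 / 13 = 1.62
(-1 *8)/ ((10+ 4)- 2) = -2/ 3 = -0.67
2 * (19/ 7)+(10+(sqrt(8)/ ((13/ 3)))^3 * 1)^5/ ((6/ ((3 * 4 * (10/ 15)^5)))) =1194706936057601540096 * sqrt(2)/ 460673037126816813+1052043622329558039154/ 39630042793340181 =30214.23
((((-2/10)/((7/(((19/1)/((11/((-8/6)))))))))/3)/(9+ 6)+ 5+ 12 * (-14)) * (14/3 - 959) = 3464986241/22275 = 155554.94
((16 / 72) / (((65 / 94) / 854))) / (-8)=-20069 / 585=-34.31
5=5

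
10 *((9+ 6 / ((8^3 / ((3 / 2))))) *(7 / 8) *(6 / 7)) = 69255 / 1024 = 67.63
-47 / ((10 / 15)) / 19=-141 / 38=-3.71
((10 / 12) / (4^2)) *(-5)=-25 / 96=-0.26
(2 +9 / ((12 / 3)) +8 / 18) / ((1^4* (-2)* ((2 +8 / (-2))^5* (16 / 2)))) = 0.01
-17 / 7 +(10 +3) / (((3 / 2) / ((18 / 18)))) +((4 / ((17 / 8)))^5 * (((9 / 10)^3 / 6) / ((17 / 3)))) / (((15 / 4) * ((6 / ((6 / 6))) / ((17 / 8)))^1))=117142605763 / 18635623125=6.29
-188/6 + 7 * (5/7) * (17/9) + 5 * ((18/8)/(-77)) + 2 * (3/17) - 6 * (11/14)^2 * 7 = -2243603/47124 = -47.61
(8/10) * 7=28/5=5.60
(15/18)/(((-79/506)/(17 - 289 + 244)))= 35420/237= 149.45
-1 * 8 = -8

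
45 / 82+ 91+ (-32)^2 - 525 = 48425 / 82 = 590.55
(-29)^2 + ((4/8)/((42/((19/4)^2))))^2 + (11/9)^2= 13697615257/16257024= 842.57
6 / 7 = 0.86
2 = 2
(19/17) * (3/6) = 19/34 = 0.56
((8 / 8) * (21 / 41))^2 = 441 / 1681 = 0.26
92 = 92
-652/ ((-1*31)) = 652/ 31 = 21.03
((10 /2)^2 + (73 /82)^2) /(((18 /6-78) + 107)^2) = 173429 /6885376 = 0.03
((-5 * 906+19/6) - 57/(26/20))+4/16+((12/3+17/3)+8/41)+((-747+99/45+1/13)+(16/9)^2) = -4578177413/863460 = -5302.13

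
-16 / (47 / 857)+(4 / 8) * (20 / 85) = -291.63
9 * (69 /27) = 23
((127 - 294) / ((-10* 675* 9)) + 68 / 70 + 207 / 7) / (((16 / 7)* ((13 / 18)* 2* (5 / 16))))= 12989519 / 438750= 29.61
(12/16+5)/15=23/60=0.38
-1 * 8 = -8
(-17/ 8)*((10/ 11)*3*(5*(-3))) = 3825/ 44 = 86.93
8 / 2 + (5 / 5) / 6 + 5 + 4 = 79 / 6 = 13.17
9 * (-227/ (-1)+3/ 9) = 2046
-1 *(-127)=127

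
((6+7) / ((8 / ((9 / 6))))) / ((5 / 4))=39 / 20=1.95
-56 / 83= -0.67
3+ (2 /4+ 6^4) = 2599 /2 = 1299.50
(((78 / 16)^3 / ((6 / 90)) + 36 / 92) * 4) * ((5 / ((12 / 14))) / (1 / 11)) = 2626940085 / 5888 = 446151.51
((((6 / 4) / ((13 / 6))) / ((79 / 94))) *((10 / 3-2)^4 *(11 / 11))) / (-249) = -24064 / 2301507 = -0.01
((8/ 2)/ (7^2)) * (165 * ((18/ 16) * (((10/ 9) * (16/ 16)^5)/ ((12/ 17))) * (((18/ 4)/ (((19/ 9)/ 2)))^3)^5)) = 198178664936635751429326475214675/ 2975500897855460466604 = 66603463329.31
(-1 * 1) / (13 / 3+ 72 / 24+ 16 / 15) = -5 / 42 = -0.12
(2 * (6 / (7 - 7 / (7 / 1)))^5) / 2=1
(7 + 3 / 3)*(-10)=-80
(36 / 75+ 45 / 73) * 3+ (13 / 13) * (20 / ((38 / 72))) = 1428057 / 34675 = 41.18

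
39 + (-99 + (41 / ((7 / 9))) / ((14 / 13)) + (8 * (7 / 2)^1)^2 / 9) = 67085 / 882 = 76.06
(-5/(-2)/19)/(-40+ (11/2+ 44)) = 5/361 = 0.01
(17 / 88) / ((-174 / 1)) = -17 / 15312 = -0.00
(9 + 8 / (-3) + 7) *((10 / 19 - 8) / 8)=-710 / 57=-12.46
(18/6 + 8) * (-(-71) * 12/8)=2343/2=1171.50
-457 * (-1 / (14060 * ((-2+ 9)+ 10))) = 0.00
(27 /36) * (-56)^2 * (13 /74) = 15288 /37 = 413.19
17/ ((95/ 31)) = 527/ 95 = 5.55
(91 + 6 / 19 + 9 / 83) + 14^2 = 287.42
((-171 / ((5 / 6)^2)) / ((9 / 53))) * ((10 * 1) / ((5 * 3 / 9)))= -217512 / 25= -8700.48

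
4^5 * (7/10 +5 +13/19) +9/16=9937751/1520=6537.99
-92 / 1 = -92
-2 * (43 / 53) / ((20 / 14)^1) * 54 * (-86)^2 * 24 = -2885150016 / 265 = -10887358.55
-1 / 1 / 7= -1 / 7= -0.14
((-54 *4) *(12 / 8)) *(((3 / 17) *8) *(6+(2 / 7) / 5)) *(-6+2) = 6594048 / 595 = 11082.43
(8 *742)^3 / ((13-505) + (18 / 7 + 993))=1464130260992 / 3525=415356102.41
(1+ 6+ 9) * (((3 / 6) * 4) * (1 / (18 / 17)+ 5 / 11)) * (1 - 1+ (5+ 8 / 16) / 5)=2216 / 45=49.24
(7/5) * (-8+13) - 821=-814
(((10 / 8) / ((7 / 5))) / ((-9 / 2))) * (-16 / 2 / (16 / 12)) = 25 / 21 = 1.19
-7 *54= -378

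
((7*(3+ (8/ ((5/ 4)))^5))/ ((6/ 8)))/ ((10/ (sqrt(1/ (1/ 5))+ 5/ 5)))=469893298/ 46875+ 469893298*sqrt(5)/ 46875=32439.61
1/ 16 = 0.06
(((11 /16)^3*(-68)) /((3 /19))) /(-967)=429913 /2970624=0.14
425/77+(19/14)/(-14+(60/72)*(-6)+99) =5.54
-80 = -80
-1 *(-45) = 45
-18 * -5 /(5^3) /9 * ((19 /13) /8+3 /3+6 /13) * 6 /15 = 171 /3250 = 0.05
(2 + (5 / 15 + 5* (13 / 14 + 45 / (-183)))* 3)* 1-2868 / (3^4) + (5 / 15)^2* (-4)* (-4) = -470143 / 23058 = -20.39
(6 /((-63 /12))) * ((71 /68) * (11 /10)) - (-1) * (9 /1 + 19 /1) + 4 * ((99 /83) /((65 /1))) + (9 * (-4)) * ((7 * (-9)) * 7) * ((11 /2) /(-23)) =-3769.67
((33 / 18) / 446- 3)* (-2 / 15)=8017 / 20070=0.40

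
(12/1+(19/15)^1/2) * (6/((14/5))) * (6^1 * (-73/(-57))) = 27667/133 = 208.02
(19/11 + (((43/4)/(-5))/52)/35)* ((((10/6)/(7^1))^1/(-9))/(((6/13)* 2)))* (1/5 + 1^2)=-691127/11642400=-0.06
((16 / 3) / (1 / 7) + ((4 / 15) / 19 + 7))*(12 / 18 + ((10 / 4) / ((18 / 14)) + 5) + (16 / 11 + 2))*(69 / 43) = 19300519 / 24510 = 787.45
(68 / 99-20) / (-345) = 1912 / 34155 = 0.06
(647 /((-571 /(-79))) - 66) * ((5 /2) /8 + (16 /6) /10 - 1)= -1356127 /137040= -9.90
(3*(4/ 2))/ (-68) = -3/ 34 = -0.09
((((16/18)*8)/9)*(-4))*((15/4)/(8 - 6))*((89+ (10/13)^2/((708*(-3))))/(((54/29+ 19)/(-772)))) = 5721832622336/293177313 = 19516.63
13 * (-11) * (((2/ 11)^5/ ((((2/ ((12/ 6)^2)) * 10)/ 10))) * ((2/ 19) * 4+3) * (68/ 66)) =-1838720/ 9179907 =-0.20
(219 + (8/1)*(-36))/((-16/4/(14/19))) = 483/38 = 12.71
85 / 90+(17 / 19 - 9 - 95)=-34939 / 342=-102.16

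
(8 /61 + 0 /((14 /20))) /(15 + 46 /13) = 0.01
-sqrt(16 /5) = -1.79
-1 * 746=-746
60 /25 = 12 /5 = 2.40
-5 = -5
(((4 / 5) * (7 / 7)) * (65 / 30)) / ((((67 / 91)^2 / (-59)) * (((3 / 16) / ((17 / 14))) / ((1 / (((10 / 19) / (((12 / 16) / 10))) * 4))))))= -293077603 / 6733500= -43.53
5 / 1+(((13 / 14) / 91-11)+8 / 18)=-4891 / 882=-5.55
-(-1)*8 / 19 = 8 / 19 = 0.42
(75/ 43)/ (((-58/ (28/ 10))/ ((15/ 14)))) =-225/ 2494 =-0.09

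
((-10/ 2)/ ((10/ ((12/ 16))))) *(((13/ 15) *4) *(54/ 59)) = -351/ 295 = -1.19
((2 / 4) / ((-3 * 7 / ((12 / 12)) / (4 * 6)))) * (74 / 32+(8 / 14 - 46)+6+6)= 17.78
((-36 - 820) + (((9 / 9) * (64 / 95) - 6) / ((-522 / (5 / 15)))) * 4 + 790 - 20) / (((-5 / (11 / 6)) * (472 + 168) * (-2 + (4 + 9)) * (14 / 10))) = 3198049 / 999734400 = 0.00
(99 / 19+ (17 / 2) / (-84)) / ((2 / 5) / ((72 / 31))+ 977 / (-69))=-5626605 / 15403262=-0.37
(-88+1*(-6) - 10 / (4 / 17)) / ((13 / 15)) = -315 / 2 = -157.50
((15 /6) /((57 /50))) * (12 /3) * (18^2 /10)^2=174960 /19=9208.42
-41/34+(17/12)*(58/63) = 0.10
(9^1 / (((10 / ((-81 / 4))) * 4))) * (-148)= 26973 / 40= 674.32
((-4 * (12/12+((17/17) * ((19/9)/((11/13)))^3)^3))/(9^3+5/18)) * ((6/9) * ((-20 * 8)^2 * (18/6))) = -1402001410465670198667673600/1332415656413083786797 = -1052225.26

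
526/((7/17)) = 8942/7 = 1277.43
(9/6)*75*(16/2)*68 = 61200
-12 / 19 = -0.63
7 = 7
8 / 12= 2 / 3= 0.67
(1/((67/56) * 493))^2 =3136/1091046961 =0.00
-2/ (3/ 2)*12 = -16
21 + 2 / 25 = 527 / 25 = 21.08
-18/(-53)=18/53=0.34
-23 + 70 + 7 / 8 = 383 / 8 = 47.88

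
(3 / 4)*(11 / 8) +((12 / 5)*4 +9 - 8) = 1861 / 160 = 11.63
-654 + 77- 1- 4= -582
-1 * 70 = -70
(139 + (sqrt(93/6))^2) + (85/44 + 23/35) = 241917/1540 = 157.09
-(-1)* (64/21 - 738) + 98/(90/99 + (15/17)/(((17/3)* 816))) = -10355377426/16511145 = -627.18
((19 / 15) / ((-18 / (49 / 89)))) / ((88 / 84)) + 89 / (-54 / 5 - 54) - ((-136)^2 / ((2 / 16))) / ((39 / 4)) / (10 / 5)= -7589.51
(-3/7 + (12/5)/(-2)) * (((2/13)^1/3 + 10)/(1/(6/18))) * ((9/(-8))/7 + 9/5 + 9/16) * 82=-320169/325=-985.14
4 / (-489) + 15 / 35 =1439 / 3423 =0.42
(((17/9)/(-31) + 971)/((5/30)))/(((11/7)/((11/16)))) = 474061/186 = 2548.72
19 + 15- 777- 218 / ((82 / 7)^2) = -2503307 / 3362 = -744.59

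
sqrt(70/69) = sqrt(4830)/69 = 1.01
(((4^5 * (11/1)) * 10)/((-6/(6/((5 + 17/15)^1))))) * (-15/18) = 352000/23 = 15304.35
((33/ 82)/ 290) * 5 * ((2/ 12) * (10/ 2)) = 55/ 9512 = 0.01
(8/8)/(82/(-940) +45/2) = 235/5267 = 0.04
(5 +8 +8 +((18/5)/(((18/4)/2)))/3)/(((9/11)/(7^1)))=24871/135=184.23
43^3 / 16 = 79507 / 16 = 4969.19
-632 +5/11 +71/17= -117318/187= -627.37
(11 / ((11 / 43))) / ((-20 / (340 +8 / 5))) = -18361 / 25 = -734.44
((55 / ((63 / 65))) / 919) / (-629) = -3575 / 36417213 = -0.00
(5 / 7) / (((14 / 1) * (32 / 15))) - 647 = -2028917 / 3136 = -646.98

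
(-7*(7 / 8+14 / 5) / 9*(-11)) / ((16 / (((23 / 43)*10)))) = 10.51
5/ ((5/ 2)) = 2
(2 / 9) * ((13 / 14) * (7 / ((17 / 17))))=13 / 9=1.44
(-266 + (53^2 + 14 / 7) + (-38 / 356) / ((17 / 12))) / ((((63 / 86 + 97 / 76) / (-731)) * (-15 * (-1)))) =-541083586804 / 8764275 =-61737.40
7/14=1/2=0.50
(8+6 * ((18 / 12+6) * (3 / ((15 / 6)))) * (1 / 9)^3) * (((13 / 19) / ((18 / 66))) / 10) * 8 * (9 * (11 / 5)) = 1371656 / 4275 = 320.86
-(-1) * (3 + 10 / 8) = 17 / 4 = 4.25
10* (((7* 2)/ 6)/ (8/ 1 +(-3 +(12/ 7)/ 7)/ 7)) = 24010/ 7827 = 3.07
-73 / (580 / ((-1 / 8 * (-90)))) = -657 / 464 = -1.42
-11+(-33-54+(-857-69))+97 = -927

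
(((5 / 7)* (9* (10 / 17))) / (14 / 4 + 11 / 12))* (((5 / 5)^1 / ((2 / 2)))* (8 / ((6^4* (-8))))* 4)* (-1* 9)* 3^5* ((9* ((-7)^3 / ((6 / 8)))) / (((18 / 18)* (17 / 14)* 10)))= -1958.98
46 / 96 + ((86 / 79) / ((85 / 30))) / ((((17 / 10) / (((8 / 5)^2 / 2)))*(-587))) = 1539621503 / 3216431280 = 0.48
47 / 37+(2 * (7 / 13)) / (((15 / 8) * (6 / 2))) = 31639 / 21645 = 1.46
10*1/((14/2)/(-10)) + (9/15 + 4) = -339/35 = -9.69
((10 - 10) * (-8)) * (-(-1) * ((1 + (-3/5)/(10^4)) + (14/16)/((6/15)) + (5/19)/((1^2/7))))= 0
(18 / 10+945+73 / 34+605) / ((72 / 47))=4138679 / 4080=1014.38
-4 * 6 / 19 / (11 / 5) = -120 / 209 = -0.57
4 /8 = 1 /2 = 0.50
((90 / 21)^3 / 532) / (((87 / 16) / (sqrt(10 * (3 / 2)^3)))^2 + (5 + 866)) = 6480000 / 38183148619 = 0.00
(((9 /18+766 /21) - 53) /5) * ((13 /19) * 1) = -8749 /3990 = -2.19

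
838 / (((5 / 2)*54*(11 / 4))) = 3352 / 1485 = 2.26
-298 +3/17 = -5063/17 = -297.82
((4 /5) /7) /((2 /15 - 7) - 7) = -3 /364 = -0.01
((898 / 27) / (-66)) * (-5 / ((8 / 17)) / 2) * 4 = 38165 / 3564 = 10.71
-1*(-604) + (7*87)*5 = 3649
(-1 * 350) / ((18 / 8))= -1400 / 9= -155.56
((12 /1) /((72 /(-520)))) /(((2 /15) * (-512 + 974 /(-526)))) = 170950 /135143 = 1.26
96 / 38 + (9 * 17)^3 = 68050011 / 19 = 3581579.53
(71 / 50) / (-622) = -71 / 31100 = -0.00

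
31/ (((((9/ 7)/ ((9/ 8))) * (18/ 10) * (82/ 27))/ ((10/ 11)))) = 16275/ 3608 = 4.51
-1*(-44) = 44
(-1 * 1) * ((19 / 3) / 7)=-19 / 21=-0.90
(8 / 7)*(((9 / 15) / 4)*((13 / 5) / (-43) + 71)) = 12.16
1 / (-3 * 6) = -1 / 18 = -0.06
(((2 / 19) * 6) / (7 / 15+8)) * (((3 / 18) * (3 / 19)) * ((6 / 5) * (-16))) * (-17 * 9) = 264384 / 45847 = 5.77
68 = 68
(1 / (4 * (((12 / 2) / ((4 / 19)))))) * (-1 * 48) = -8 / 19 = -0.42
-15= -15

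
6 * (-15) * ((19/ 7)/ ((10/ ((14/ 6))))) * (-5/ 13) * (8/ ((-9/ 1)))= -760/ 39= -19.49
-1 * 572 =-572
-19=-19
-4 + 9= 5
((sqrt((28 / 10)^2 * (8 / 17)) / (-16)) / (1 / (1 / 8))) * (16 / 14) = -0.02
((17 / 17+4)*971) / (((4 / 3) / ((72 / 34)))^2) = 3539295 / 289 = 12246.70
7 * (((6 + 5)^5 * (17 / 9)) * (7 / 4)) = 134155483 / 36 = 3726541.19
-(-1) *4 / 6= 0.67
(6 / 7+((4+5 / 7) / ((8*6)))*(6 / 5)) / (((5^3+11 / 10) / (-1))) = -3 / 388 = -0.01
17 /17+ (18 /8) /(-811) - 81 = -259529 /3244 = -80.00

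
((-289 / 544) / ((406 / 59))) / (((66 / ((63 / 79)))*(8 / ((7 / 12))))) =-7021 / 103223296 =-0.00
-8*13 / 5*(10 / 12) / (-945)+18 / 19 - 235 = -12606257 / 53865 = -234.03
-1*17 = -17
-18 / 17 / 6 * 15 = -45 / 17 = -2.65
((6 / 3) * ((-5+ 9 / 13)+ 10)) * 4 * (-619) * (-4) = 1465792 / 13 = 112753.23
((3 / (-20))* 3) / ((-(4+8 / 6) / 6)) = 81 / 160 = 0.51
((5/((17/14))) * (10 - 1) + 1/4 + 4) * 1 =2809/68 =41.31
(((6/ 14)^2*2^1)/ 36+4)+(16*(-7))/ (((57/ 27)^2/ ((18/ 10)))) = -7292139/ 176890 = -41.22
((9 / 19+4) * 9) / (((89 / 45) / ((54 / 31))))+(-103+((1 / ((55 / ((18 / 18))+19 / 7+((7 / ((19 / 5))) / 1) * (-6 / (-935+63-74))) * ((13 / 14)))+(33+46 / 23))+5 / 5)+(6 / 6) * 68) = 90280615349155 / 2474757614459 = 36.48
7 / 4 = 1.75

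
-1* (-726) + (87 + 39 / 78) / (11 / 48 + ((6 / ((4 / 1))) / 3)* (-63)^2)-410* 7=-2143.96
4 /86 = 2 /43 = 0.05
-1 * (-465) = 465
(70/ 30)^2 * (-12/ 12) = -49/ 9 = -5.44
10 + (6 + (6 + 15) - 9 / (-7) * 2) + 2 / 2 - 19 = 151 / 7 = 21.57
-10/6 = -5/3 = -1.67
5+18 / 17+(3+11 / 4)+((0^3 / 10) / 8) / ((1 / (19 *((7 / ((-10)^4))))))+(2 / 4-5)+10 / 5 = 633 / 68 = 9.31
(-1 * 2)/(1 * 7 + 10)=-2/17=-0.12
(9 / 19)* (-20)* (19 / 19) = -180 / 19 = -9.47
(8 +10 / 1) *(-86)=-1548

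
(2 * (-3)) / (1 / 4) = -24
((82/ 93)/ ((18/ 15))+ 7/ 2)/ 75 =2363/ 41850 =0.06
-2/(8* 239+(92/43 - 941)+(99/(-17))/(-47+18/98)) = -3353828/1632079903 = -0.00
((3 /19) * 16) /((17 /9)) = 432 /323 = 1.34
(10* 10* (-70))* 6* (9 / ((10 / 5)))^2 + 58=-850442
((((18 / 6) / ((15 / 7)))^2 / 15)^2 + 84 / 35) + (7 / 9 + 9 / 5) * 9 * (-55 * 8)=-1435160099 / 140625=-10205.58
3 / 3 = 1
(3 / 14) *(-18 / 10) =-27 / 70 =-0.39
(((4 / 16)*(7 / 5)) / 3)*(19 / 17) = 133 / 1020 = 0.13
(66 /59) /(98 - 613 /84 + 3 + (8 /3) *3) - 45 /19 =-22576329 /9576703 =-2.36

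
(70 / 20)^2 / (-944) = -49 / 3776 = -0.01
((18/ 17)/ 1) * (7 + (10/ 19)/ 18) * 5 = 12020/ 323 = 37.21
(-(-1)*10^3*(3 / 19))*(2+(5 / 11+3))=180000 / 209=861.24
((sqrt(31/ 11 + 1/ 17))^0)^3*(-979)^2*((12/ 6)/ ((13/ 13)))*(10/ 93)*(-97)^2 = 180359427380/ 93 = 1939348681.51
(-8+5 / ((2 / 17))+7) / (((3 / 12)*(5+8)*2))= 83 / 13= 6.38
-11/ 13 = -0.85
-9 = -9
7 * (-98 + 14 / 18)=-6125 / 9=-680.56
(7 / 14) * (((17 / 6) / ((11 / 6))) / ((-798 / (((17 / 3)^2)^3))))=-410338673 / 12798324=-32.06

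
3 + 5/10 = 7/2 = 3.50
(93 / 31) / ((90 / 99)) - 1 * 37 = -337 / 10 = -33.70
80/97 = 0.82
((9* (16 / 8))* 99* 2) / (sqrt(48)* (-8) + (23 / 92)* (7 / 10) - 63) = -358253280 / 1399969 + 182476800* sqrt(3) / 1399969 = -30.14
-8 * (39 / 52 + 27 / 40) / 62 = -57 / 310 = -0.18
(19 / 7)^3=6859 / 343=20.00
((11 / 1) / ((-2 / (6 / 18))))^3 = -1331 / 216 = -6.16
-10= -10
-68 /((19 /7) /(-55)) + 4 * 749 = 83104 /19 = 4373.89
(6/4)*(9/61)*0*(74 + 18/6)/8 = 0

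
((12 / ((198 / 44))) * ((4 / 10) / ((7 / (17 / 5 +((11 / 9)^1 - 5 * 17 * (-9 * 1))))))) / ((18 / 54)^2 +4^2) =554128 / 76125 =7.28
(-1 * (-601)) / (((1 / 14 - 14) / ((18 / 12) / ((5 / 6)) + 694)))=-29272306 / 975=-30022.88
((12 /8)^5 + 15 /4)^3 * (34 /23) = 813146499 /376832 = 2157.85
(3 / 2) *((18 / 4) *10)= 135 / 2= 67.50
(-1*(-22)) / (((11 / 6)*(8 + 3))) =12 / 11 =1.09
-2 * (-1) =2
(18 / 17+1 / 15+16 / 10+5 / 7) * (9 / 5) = 3684 / 595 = 6.19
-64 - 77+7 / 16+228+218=4887 / 16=305.44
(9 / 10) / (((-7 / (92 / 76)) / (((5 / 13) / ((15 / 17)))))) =-1173 / 17290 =-0.07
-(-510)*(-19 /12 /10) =-323 /4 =-80.75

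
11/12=0.92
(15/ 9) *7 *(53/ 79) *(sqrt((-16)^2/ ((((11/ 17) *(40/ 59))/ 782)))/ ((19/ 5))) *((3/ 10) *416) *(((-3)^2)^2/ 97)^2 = 121087.86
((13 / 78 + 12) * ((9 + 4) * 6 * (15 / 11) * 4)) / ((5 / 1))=11388 / 11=1035.27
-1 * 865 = -865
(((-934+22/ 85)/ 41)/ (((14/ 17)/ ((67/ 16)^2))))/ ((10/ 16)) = -44535369/ 57400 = -775.88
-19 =-19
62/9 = 6.89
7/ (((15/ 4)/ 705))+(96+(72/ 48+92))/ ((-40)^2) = 4211579/ 3200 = 1316.12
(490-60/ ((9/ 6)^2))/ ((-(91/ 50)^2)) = -3475000/ 24843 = -139.88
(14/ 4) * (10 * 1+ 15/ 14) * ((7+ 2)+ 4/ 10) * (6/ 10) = 4371/ 20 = 218.55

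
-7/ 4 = -1.75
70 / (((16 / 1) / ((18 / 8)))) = 9.84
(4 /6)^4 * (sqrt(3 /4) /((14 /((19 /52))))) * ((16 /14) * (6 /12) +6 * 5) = 4066 * sqrt(3) /51597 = 0.14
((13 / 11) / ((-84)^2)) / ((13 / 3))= 1 / 25872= 0.00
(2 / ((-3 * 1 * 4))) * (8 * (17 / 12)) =-17 / 9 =-1.89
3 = 3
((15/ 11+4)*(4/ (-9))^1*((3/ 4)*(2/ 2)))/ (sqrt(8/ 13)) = -59*sqrt(26)/ 132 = -2.28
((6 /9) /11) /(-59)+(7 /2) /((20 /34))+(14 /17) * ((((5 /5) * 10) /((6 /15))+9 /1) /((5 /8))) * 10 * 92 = 41221.95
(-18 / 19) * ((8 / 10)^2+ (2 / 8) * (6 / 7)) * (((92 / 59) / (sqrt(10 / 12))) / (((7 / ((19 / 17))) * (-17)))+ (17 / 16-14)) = 247572 * sqrt(30) / 104437375+ 557037 / 53200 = 10.48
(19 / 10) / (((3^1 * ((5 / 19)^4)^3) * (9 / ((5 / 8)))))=42052983462257059 / 105468750000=398724.58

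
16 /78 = 8 /39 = 0.21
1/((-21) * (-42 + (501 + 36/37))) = -37/357399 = -0.00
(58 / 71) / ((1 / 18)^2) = 264.68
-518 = -518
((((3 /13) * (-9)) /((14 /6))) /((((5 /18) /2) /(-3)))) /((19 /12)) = 104976 /8645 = 12.14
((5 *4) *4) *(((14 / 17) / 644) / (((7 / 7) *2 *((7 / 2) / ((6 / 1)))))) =240 / 2737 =0.09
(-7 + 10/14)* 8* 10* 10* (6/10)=-21120/7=-3017.14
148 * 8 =1184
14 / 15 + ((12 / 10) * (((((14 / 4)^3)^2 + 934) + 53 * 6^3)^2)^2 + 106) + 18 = 6174378380707932284494921 / 125829120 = 49069550678793051.12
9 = 9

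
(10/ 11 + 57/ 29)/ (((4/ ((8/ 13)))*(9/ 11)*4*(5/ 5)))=917/ 6786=0.14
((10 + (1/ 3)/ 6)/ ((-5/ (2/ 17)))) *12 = -724/ 255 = -2.84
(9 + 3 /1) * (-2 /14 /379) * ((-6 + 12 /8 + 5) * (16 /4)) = -24 /2653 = -0.01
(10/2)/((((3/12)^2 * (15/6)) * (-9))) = -32/9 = -3.56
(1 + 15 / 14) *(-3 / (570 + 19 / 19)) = -87 / 7994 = -0.01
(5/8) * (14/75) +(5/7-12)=-4691/420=-11.17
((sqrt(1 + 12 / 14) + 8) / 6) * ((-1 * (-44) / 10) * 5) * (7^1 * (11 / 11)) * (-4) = -961.24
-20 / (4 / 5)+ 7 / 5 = -118 / 5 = -23.60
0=0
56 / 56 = 1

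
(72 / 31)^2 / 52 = 1296 / 12493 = 0.10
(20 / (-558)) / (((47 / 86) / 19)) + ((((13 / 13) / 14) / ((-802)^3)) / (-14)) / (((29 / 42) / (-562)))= -1711083477782419 / 1373160189669912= -1.25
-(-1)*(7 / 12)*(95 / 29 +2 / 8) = 2863 / 1392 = 2.06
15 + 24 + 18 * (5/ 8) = 50.25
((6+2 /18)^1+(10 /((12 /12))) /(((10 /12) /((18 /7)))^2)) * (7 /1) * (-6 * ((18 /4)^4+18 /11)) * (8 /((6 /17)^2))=-519856314553 /4620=-112523011.81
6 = 6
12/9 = 4/3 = 1.33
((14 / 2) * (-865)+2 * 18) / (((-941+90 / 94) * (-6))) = -282893 / 265092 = -1.07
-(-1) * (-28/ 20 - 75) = -382/ 5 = -76.40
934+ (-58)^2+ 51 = 4349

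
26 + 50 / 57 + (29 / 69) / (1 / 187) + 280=168451 / 437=385.47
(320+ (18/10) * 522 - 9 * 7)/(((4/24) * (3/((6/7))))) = 71796/35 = 2051.31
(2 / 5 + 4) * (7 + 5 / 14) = 1133 / 35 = 32.37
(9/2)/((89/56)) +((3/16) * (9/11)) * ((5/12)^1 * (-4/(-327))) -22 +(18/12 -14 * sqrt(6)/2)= -30165505/1707376 -7 * sqrt(6)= -34.81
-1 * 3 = -3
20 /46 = 0.43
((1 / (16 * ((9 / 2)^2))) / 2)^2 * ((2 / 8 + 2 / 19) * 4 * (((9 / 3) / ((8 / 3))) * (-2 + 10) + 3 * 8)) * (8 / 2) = 11 / 24624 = 0.00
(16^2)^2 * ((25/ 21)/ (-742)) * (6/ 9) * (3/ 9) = -1638400/ 70119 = -23.37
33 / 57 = 11 / 19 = 0.58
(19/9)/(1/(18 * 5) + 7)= 190/631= 0.30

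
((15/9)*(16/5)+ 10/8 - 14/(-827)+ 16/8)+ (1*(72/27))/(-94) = 3998171/466428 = 8.57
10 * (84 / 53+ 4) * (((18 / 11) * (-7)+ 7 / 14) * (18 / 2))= -3210120 / 583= -5506.21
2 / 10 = 1 / 5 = 0.20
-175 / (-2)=175 / 2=87.50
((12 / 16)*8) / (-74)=-3 / 37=-0.08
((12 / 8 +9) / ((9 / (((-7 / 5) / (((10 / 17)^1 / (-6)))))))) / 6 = 833 / 300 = 2.78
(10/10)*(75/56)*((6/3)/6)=25/56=0.45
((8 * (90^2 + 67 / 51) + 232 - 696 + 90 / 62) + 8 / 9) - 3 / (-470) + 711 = 65059.86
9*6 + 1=55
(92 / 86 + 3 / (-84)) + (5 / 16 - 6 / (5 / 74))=-2105879 / 24080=-87.45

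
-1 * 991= -991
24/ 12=2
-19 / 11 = -1.73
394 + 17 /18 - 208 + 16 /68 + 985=358687 /306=1172.18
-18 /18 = -1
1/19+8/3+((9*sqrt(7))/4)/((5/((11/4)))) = 155/57+99*sqrt(7)/80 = 5.99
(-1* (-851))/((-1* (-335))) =851/335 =2.54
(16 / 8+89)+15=106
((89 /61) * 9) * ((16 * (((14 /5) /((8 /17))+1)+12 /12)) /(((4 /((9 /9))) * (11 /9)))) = 1146231 /3355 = 341.65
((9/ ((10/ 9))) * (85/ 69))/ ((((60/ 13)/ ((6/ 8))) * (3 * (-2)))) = -1989/ 7360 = -0.27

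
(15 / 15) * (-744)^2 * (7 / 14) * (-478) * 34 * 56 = -251889878016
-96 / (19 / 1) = -5.05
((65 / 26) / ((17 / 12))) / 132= 5 / 374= 0.01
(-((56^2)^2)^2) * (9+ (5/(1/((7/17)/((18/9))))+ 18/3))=-26355467403919360/17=-1550321611995256.47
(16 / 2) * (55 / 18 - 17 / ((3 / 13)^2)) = -7588 / 3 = -2529.33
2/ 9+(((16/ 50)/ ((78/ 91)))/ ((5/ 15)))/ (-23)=898/ 5175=0.17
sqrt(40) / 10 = sqrt(10) / 5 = 0.63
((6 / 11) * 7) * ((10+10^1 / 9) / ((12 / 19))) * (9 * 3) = 19950 / 11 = 1813.64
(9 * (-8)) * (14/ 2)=-504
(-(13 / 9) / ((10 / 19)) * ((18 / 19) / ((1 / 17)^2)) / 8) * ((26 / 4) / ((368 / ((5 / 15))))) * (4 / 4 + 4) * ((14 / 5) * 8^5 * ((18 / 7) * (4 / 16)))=-18754944 / 115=-163086.47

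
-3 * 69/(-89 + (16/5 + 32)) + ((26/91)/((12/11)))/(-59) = 3.84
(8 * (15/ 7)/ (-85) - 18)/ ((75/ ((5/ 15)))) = -722/ 8925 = -0.08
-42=-42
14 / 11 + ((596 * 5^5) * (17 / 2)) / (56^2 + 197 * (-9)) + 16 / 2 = 174282776 / 14993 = 11624.28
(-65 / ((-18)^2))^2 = 4225 / 104976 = 0.04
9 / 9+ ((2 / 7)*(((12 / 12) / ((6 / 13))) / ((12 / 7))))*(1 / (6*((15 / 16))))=431 / 405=1.06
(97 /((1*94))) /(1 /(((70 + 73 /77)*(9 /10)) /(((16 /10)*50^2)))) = 0.02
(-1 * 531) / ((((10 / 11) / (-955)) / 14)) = 7809417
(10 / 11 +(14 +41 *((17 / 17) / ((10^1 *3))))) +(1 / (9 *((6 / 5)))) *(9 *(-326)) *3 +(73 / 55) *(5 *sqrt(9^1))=-257009 / 330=-778.82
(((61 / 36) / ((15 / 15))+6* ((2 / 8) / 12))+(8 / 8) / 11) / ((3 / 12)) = 1513 / 198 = 7.64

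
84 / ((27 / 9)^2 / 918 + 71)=8568 / 7243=1.18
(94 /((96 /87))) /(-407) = -1363 /6512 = -0.21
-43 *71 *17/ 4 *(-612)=7940853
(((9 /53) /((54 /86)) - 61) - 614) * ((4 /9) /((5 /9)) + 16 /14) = -1310.90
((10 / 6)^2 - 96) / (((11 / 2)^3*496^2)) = -0.00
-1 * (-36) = 36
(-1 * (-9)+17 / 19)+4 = 264 / 19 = 13.89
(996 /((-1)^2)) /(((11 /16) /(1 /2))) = 7968 /11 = 724.36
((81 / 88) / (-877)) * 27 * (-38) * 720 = 775.32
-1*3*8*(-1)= 24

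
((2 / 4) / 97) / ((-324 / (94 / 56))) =-47 / 1759968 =-0.00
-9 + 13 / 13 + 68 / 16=-15 / 4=-3.75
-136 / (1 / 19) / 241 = -2584 / 241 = -10.72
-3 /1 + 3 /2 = -3 /2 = -1.50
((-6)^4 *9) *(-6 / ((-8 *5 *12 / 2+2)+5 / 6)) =295.08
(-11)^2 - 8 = 113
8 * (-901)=-7208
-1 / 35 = -0.03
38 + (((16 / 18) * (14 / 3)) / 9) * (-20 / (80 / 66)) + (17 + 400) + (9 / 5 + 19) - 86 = 154789 / 405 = 382.20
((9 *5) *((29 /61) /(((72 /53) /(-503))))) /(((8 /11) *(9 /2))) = -42521105 /17568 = -2420.37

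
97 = 97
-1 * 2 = -2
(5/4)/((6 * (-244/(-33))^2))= 1815/476288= 0.00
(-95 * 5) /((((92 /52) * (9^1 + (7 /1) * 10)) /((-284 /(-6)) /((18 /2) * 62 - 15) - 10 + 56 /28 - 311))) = 3207968075 /2959893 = 1083.81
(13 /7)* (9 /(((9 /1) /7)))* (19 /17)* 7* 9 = 15561 /17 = 915.35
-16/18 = -8/9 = -0.89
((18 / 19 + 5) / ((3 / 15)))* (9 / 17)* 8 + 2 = 41326 / 323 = 127.94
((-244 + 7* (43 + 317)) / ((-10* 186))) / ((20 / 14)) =-3983 / 4650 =-0.86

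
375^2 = 140625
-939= -939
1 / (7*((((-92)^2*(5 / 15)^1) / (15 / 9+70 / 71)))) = 565 / 4206608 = 0.00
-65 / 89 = -0.73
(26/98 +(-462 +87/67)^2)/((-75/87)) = -1353890262422/5499025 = -246205.51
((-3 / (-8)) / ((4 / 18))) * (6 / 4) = 81 / 32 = 2.53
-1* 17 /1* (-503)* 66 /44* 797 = 20445441 /2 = 10222720.50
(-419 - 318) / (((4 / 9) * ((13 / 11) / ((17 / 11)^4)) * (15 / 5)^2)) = -5595907 / 6292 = -889.37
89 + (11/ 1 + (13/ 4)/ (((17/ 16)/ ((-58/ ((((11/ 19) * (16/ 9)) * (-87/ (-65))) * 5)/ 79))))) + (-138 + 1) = -1102835/ 29546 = -37.33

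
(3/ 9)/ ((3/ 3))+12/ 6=7/ 3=2.33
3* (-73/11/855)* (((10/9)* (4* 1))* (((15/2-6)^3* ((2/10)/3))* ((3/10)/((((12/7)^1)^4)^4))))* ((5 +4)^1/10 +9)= -2426003931580873/195155606611427328000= -0.00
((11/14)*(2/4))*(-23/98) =-253/2744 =-0.09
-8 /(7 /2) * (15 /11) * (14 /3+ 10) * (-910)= 41600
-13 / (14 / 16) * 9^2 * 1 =-8424 / 7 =-1203.43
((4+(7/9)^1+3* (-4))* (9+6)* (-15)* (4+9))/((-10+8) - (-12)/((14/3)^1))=147875/4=36968.75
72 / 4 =18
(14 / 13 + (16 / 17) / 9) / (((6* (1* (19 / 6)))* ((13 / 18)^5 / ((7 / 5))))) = 690742080 / 1559059307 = 0.44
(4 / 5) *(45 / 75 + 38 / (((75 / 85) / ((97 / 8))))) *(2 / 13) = 62734 / 975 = 64.34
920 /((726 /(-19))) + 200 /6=1120 /121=9.26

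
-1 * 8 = -8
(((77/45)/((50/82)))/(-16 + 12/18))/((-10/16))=0.29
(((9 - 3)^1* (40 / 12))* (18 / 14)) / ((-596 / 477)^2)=10238805 / 621628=16.47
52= 52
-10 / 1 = -10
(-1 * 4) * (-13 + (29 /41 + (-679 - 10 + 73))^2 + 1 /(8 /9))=-5091052537 /3362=-1514292.84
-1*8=-8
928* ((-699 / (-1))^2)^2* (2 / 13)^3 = 806708455976.43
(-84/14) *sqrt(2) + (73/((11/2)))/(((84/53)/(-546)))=-50297/11-6 *sqrt(2)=-4580.94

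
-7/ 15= -0.47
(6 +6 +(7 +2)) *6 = 126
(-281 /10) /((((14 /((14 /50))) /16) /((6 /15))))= -2248 /625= -3.60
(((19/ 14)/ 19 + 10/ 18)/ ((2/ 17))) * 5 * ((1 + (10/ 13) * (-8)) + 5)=-6715/ 1638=-4.10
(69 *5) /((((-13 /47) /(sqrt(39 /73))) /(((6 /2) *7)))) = -19145.37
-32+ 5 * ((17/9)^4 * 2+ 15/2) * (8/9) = 6760412/59049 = 114.49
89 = 89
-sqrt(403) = -20.07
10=10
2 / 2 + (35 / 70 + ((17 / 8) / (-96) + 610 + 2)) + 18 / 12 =472303 / 768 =614.98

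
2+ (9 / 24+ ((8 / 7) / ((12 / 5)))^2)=9179 / 3528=2.60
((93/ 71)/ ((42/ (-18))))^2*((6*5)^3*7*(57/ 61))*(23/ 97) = 2755337877000/ 208793179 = 13196.49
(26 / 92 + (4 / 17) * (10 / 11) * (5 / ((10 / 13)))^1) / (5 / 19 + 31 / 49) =4466007 / 2391356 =1.87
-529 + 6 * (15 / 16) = -4187 / 8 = -523.38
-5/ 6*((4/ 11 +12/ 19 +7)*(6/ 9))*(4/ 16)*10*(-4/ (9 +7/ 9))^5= 274085775/ 2154218176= 0.13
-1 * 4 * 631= -2524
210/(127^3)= 210/2048383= 0.00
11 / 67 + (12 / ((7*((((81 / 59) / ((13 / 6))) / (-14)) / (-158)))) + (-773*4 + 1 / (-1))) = 15693028 / 5427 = 2891.66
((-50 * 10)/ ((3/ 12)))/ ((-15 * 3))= 400/ 9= 44.44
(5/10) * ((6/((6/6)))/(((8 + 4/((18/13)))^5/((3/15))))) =177147/45196039840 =0.00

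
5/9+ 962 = 8663/9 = 962.56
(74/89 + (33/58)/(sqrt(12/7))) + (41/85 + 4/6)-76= -1679873/22695 + 11*sqrt(21)/116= -73.58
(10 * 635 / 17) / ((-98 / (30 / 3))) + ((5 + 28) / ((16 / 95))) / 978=-164737515 / 4344928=-37.91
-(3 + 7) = -10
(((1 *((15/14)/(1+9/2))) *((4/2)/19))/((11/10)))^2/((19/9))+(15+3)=88573559958/4920708331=18.00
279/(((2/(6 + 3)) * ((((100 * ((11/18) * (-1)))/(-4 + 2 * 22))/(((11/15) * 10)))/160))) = -964224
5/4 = 1.25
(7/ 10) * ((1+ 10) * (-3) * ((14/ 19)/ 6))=-539/ 190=-2.84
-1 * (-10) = 10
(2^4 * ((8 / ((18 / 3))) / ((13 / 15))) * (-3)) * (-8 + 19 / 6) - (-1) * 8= 4744 / 13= 364.92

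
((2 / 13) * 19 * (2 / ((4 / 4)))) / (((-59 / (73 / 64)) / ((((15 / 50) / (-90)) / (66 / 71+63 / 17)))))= 1674109 / 20598552000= 0.00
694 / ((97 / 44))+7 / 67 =314.91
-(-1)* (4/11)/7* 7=4/11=0.36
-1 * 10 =-10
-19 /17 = -1.12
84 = 84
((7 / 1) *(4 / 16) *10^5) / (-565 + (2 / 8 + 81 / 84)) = -2450000 / 7893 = -310.40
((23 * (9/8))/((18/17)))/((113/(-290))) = -56695/904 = -62.72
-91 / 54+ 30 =1529 / 54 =28.31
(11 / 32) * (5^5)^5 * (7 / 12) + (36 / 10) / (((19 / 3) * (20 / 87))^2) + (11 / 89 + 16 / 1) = 92161186039447811908624333 / 1542192000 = 59759865204493222.57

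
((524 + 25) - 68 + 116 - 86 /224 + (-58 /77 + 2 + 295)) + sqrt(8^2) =1109863 /1232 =900.86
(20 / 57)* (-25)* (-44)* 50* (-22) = -24200000 / 57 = -424561.40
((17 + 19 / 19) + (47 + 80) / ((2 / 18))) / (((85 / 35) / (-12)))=-97524 / 17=-5736.71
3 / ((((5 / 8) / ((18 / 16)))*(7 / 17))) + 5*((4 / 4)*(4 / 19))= 9421 / 665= 14.17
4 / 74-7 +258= 251.05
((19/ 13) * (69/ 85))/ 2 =0.59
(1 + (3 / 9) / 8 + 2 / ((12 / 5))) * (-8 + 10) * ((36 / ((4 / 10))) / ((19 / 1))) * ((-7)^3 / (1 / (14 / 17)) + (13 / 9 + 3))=-1595175 / 323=-4938.62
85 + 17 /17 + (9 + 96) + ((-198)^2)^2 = 1536953807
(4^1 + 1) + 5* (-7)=-30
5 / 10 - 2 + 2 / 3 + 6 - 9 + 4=1 / 6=0.17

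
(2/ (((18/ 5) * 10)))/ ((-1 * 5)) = -1/ 90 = -0.01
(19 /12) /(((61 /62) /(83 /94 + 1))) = 34751 /11468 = 3.03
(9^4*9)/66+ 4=898.68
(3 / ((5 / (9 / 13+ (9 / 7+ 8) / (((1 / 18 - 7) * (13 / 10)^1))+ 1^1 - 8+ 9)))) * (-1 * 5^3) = -11355 / 91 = -124.78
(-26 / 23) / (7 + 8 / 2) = -26 / 253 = -0.10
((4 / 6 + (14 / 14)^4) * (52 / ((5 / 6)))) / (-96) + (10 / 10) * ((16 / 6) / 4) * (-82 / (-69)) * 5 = 2383 / 828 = 2.88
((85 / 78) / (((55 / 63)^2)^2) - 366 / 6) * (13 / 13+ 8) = -25319803239 / 47583250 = -532.12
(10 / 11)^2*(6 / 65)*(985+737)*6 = 1239840 / 1573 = 788.20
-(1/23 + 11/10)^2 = -69169/52900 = -1.31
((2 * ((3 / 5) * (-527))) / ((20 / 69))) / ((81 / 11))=-133331 / 450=-296.29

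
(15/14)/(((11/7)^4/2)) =5145/14641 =0.35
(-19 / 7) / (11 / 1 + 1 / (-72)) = -1368 / 5537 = -0.25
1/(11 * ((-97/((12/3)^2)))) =-16/1067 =-0.01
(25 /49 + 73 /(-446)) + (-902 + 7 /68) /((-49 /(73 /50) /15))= 2997699193 /7430360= 403.44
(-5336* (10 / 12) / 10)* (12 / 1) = -5336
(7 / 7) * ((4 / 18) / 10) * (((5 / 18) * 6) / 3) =0.01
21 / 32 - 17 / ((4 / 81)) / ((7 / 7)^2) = -10995 / 32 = -343.59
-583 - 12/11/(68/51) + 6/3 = -6400/11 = -581.82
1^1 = 1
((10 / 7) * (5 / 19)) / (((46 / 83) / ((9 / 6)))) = 6225 / 6118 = 1.02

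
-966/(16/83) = -40089/8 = -5011.12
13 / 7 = 1.86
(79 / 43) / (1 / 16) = 1264 / 43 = 29.40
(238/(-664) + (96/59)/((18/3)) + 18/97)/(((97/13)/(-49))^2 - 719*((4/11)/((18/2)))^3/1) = -73550714110915041/18130757248328468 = -4.06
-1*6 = -6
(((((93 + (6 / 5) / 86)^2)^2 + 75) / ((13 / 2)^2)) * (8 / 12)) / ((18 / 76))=16206865212039898288 / 3249997700625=4986731.29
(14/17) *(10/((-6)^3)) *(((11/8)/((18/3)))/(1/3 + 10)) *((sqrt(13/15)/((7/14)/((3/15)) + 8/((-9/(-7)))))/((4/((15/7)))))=-55 *sqrt(195)/15885888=-0.00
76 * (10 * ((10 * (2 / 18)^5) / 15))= 1520 / 177147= 0.01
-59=-59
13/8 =1.62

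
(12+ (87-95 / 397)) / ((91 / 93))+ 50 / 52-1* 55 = 3388193 / 72254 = 46.89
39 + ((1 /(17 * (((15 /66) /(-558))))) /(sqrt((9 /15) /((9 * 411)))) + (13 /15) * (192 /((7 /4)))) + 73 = 7248 /35 - 36828 * sqrt(685) /85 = -11132.69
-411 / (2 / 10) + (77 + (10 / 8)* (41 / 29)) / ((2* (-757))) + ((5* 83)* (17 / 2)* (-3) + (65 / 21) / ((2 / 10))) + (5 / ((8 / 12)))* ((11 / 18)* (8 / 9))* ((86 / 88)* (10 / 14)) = -418869357493 / 33192936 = -12619.23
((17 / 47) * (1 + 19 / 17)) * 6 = 216 / 47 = 4.60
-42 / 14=-3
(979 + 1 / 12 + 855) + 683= 30205 / 12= 2517.08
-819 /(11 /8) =-6552 /11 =-595.64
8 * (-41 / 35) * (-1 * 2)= 656 / 35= 18.74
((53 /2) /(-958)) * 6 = -159 /958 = -0.17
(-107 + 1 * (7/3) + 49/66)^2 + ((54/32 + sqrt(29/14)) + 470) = sqrt(406)/14 + 196402207/17424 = 11273.37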